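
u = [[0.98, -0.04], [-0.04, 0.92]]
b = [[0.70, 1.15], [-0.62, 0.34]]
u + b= [[1.68, 1.11],  [-0.66, 1.26]]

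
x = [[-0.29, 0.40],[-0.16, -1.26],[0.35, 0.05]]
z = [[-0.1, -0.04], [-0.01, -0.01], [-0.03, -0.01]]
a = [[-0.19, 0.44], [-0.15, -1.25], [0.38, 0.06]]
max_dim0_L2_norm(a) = 1.33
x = a + z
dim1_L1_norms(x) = [0.69, 1.42, 0.4]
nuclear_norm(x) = 1.80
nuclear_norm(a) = 1.77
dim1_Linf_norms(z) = [0.1, 0.01, 0.03]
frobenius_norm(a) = 1.40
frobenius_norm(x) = 1.41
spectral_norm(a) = 1.33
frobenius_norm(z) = 0.11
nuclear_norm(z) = 0.12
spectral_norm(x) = 1.33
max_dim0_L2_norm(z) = 0.1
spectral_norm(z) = 0.11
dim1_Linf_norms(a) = [0.44, 1.25, 0.38]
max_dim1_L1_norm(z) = 0.14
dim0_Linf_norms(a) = [0.38, 1.25]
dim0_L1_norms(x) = [0.8, 1.71]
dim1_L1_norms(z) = [0.14, 0.02, 0.04]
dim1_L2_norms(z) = [0.11, 0.01, 0.03]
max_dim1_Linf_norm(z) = 0.1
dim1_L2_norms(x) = [0.49, 1.27, 0.35]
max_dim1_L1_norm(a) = 1.4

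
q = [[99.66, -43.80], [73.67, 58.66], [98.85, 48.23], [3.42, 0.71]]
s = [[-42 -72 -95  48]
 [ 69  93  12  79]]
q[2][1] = 48.23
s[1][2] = 12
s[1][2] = 12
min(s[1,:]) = 12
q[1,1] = 58.66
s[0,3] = 48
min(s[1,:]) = 12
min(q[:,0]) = 3.42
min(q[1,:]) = 58.66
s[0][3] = 48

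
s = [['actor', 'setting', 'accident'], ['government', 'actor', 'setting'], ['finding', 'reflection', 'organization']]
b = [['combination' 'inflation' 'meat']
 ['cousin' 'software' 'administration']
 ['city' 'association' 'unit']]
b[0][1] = 'inflation'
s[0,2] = 'accident'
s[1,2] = 'setting'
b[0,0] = 'combination'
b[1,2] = 'administration'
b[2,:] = ['city', 'association', 'unit']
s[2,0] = 'finding'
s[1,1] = 'actor'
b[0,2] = 'meat'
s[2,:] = ['finding', 'reflection', 'organization']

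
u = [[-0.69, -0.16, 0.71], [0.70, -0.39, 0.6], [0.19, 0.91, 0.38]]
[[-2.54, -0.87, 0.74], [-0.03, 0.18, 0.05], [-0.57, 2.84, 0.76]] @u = [[1.28, 1.42, -2.04], [0.16, -0.02, 0.11], [2.53, -0.32, 1.59]]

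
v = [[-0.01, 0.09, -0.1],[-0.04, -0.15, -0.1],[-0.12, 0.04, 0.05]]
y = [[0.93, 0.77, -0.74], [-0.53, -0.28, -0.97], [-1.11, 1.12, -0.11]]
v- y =[[-0.94, -0.68, 0.64],  [0.49, 0.13, 0.87],  [0.99, -1.08, 0.16]]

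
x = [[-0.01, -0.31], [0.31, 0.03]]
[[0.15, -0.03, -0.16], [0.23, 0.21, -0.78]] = x @ [[0.79,0.67,-2.56],  [-0.52,0.07,0.61]]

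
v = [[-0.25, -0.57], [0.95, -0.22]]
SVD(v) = [[-0.19, 0.98],  [0.98, 0.19]] @ diag([0.9860941710635398, 0.6049118000126216]) @ [[0.99, -0.11], [-0.11, -0.99]]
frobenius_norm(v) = 1.16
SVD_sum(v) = [[-0.18,0.02], [0.96,-0.11]] + [[-0.07, -0.59],[-0.01, -0.11]]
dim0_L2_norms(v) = [0.98, 0.61]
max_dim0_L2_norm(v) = 0.98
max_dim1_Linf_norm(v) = 0.95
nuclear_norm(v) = 1.59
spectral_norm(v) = 0.99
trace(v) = -0.47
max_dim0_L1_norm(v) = 1.2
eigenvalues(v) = [(-0.24+0.74j), (-0.24-0.74j)]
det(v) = 0.60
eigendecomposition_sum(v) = [[(-0.12+0.37j), (-0.29-0.09j)],[(0.48+0.15j), (-0.11+0.37j)]] + [[-0.12-0.37j, (-0.29+0.09j)], [(0.48-0.15j), -0.11-0.37j]]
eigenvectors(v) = [[(0.01-0.61j), (0.01+0.61j)], [(-0.79+0j), -0.79-0.00j]]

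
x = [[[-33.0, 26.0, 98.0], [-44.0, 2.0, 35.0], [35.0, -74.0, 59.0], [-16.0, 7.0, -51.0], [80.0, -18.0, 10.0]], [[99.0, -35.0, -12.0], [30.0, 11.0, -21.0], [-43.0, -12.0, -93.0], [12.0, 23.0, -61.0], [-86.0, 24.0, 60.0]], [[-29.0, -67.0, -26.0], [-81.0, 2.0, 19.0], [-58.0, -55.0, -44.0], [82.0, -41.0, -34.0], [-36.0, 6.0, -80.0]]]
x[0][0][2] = 98.0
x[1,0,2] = -12.0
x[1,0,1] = -35.0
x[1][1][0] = 30.0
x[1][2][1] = -12.0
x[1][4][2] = 60.0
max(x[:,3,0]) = 82.0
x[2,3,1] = -41.0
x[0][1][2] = 35.0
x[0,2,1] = -74.0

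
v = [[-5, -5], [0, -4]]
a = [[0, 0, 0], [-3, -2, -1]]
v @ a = [[15, 10, 5], [12, 8, 4]]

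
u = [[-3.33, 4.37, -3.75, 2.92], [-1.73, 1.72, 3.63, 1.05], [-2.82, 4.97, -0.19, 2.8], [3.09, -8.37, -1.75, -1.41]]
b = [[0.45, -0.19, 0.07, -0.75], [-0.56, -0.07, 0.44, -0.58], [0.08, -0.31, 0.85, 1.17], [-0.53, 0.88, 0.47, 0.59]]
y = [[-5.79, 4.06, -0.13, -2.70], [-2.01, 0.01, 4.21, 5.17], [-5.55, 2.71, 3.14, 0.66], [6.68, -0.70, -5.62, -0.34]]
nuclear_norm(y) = 23.30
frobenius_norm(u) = 14.08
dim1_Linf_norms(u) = [4.37, 3.63, 4.97, 8.37]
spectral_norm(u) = 12.69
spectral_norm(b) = 1.80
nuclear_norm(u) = 21.05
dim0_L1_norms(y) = [20.03, 7.48, 13.1, 8.87]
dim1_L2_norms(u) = [7.26, 4.5, 6.37, 9.2]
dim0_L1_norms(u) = [10.97, 19.43, 9.32, 8.18]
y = u @ b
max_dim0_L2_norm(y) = 10.63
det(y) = 61.05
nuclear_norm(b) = 4.25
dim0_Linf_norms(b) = [0.56, 0.88, 0.85, 1.17]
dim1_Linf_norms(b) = [0.75, 0.58, 1.17, 0.88]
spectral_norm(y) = 12.97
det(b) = 0.80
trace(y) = -2.98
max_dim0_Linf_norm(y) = 6.68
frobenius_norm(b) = 2.34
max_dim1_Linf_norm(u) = 8.37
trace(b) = 1.82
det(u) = 76.82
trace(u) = -3.21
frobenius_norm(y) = 15.20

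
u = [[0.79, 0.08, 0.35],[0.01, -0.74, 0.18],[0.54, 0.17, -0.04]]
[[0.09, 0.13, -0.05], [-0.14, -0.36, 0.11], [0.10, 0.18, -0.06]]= u @[[0.13, 0.18, -0.07], [0.18, 0.45, -0.14], [-0.07, -0.14, 0.05]]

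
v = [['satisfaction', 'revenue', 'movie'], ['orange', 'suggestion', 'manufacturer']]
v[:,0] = ['satisfaction', 'orange']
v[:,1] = ['revenue', 'suggestion']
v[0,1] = 'revenue'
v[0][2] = 'movie'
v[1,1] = 'suggestion'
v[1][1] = 'suggestion'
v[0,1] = 'revenue'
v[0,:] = ['satisfaction', 'revenue', 'movie']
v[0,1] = 'revenue'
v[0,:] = ['satisfaction', 'revenue', 'movie']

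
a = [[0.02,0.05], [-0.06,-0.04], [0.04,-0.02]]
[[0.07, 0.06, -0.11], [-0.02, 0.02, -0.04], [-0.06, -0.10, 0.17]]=a@[[-0.80, -1.57, 2.74], [1.62, 1.75, -3.23]]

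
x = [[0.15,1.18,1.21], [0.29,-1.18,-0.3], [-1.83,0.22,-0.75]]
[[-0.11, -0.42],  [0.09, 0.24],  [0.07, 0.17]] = x@[[-0.05, -0.04], [-0.09, -0.17], [-0.0, -0.18]]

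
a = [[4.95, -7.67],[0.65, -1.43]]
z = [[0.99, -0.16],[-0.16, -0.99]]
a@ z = [[6.13, 6.80],[0.87, 1.31]]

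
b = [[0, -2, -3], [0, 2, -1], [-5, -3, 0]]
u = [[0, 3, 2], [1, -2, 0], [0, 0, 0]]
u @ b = [[-10, 0, -3], [0, -6, -1], [0, 0, 0]]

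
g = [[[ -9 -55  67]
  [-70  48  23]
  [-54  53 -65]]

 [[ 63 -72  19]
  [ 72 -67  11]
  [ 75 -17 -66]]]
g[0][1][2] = 23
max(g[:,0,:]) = 67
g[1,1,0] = 72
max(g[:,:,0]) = 75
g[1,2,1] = -17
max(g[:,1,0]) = 72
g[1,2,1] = -17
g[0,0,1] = -55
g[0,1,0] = -70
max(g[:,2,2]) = -65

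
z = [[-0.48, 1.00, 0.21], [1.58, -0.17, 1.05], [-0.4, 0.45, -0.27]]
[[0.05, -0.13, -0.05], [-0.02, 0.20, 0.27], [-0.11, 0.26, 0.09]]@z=[[-0.21,  0.05,  -0.11], [0.22,  0.07,  0.13], [0.43,  -0.11,  0.23]]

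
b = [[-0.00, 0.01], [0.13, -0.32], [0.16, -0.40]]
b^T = [[-0.0,0.13,0.16], [0.01,-0.32,-0.4]]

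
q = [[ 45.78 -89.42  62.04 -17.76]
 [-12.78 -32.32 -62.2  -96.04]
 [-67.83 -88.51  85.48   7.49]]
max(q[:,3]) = 7.49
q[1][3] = -96.04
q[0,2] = 62.04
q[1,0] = -12.78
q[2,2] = 85.48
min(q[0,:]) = -89.42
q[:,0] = [45.78, -12.78, -67.83]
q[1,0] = -12.78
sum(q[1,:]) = -203.34000000000003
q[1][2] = -62.2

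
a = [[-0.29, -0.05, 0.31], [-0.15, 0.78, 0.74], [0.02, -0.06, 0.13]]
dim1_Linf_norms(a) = [0.31, 0.78, 0.13]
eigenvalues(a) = [-0.31, 0.71, 0.21]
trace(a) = 0.62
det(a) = -0.05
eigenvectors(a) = [[-0.99, -0.08, 0.44],[-0.15, 0.99, -0.67],[0.02, -0.10, 0.60]]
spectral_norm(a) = 1.11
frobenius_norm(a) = 1.18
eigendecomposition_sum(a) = [[-0.3, -0.00, 0.22], [-0.05, -0.0, 0.03], [0.01, 0.00, -0.01]] + [[0.01, -0.07, -0.08], [-0.10, 0.81, 0.97], [0.01, -0.09, -0.1]] + [[0.0, 0.02, 0.17], [-0.0, -0.03, -0.26], [0.00, 0.03, 0.24]]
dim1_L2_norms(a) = [0.43, 1.09, 0.14]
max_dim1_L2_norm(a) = 1.09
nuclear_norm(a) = 1.59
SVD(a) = [[-0.22,0.95,-0.22], [-0.97,-0.22,0.01], [-0.04,0.22,0.97]] @ diag([1.1104331439667645, 0.3693739156598305, 0.11225481375072695]) @ [[0.19, -0.67, -0.72], [-0.64, -0.63, 0.43], [0.74, -0.38, 0.55]]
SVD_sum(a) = [[-0.05, 0.16, 0.17], [-0.2, 0.73, 0.77], [-0.01, 0.03, 0.04]] + [[-0.23, -0.22, 0.15], [0.05, 0.05, -0.04], [-0.05, -0.05, 0.03]] + [[-0.02, 0.01, -0.01],[0.0, -0.00, 0.0],[0.08, -0.04, 0.06]]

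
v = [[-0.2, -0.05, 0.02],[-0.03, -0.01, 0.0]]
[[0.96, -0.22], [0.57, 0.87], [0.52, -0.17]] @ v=[[-0.19, -0.05, 0.02],  [-0.14, -0.04, 0.01],  [-0.1, -0.02, 0.01]]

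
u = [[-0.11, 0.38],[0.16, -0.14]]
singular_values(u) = [0.44, 0.1]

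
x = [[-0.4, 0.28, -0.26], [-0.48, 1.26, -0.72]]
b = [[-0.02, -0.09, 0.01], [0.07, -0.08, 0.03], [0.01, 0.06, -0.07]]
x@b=[[0.02,-0.00,0.02], [0.09,-0.1,0.08]]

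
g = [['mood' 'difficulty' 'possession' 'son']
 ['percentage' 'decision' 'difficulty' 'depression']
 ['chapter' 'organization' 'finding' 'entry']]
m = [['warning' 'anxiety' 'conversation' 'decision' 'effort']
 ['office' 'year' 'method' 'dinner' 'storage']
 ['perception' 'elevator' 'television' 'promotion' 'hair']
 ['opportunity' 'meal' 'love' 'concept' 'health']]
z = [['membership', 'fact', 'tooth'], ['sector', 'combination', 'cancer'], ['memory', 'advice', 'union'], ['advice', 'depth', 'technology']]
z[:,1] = ['fact', 'combination', 'advice', 'depth']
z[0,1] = 'fact'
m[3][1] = 'meal'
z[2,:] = ['memory', 'advice', 'union']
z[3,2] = 'technology'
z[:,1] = ['fact', 'combination', 'advice', 'depth']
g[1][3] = 'depression'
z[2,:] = ['memory', 'advice', 'union']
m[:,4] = ['effort', 'storage', 'hair', 'health']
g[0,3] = 'son'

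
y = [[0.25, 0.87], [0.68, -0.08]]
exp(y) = [[1.64, 1.05], [0.82, 1.24]]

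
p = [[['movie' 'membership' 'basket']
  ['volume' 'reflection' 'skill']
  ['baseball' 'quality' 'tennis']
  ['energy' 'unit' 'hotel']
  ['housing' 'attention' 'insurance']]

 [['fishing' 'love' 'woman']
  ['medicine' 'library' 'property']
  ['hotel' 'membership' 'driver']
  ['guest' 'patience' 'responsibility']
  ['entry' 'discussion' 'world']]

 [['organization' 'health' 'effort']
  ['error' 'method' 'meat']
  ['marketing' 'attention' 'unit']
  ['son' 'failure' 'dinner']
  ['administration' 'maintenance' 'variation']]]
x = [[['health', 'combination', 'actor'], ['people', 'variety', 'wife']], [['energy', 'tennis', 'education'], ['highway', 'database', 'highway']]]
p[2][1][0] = 'error'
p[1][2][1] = 'membership'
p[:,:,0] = [['movie', 'volume', 'baseball', 'energy', 'housing'], ['fishing', 'medicine', 'hotel', 'guest', 'entry'], ['organization', 'error', 'marketing', 'son', 'administration']]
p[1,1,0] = 'medicine'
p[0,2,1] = 'quality'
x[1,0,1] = 'tennis'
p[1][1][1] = 'library'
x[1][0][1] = 'tennis'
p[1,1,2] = 'property'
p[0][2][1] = 'quality'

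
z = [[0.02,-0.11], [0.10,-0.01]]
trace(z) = 0.01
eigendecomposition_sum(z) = [[0.01+0.05j,-0.06+0.00j], [0.05-0.00j,-0.01+0.05j]] + [[0.01-0.05j, -0.06-0.00j], [0.05+0.00j, -0.01-0.05j]]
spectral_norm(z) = 0.12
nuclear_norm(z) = 0.21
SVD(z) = [[-0.82, -0.57], [-0.57, 0.82]] @ diag([0.1209303685089851, 0.08930759190730131]) @ [[-0.6, 0.80], [0.80, 0.60]]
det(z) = 0.01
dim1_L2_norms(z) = [0.11, 0.1]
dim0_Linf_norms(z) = [0.1, 0.11]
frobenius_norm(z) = 0.15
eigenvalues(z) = [0.1j, -0.1j]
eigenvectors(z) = [[0.72+0.00j, (0.72-0j)], [0.10-0.68j, (0.1+0.68j)]]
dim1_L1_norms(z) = [0.13, 0.11]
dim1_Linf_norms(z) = [0.11, 0.1]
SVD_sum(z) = [[0.06, -0.08], [0.04, -0.05]] + [[-0.04, -0.03], [0.06, 0.04]]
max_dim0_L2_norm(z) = 0.11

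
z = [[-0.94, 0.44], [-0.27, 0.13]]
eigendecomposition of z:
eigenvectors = [[-0.96, -0.42], [-0.27, -0.91]]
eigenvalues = [-0.81, 0.0]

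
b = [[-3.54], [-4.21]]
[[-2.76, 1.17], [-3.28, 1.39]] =b@[[0.78, -0.33]]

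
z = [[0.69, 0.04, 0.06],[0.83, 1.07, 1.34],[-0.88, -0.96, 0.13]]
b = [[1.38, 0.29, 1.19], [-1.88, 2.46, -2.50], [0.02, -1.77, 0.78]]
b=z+[[0.69,0.25,1.13], [-2.71,1.39,-3.84], [0.90,-0.81,0.65]]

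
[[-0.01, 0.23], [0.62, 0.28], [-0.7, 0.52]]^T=[[-0.01, 0.62, -0.7],  [0.23, 0.28, 0.52]]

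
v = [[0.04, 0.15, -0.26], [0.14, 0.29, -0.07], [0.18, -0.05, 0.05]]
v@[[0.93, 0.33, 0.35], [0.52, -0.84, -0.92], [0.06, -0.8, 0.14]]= [[0.10, 0.1, -0.16], [0.28, -0.14, -0.23], [0.14, 0.06, 0.12]]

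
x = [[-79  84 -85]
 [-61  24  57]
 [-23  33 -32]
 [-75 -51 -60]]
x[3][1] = -51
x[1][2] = 57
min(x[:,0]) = -79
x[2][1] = 33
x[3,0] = -75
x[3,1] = -51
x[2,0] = -23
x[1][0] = -61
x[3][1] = -51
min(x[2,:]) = -32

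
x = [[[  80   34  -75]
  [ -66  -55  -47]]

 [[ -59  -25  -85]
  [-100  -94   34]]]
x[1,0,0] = -59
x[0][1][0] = -66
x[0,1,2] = -47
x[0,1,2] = -47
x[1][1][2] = 34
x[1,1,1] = -94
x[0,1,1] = -55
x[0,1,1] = -55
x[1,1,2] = 34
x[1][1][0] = -100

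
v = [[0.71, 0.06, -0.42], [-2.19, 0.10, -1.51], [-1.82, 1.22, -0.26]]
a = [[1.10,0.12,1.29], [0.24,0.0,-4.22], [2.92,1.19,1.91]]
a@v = [[-1.83,1.65,-0.98], [7.85,-5.13,1.00], [-4.01,2.62,-3.52]]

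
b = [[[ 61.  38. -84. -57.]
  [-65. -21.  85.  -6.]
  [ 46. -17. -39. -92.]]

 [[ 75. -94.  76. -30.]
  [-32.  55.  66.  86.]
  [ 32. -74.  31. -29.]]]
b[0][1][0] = -65.0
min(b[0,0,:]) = -84.0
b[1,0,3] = -30.0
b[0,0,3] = -57.0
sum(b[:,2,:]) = -142.0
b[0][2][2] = -39.0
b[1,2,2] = 31.0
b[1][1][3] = 86.0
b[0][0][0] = 61.0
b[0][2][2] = -39.0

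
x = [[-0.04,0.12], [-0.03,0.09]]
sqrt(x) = [[(-0.18+0j), 0.54-0.00j], [(-0.13+0j), 0.40-0.00j]]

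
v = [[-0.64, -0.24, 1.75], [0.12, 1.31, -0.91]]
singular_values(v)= [2.26, 1.0]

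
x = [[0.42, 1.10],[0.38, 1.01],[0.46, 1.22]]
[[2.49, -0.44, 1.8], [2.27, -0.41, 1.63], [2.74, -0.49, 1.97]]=x@ [[2.94, -0.09, 3.75], [1.14, -0.37, 0.2]]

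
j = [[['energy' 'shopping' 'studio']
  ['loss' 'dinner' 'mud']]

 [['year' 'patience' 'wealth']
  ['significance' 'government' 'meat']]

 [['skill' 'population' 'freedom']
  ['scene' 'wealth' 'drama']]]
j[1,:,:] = [['year', 'patience', 'wealth'], ['significance', 'government', 'meat']]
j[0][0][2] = 'studio'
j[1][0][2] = 'wealth'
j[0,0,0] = 'energy'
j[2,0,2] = 'freedom'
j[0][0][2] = 'studio'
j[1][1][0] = 'significance'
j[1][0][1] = 'patience'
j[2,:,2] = ['freedom', 'drama']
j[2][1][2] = 'drama'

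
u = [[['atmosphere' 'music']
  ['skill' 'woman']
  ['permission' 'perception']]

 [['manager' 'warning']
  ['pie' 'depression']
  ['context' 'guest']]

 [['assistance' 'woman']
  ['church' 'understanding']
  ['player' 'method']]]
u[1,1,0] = 'pie'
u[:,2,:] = [['permission', 'perception'], ['context', 'guest'], ['player', 'method']]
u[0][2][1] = 'perception'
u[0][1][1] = 'woman'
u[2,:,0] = ['assistance', 'church', 'player']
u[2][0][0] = 'assistance'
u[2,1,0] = 'church'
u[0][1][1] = 'woman'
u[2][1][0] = 'church'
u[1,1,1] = 'depression'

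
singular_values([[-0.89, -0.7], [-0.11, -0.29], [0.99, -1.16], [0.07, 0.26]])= [1.54, 1.18]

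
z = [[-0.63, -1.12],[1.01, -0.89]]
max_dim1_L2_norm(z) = 1.35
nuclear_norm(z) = 2.62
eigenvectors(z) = [[0.73+0.00j,(0.73-0j)], [(0.08-0.68j),0.08+0.68j]]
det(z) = 1.69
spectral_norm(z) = 1.45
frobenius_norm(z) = 1.86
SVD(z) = [[0.63, 0.78], [0.78, -0.63]] @ diag([1.4495232453032731, 1.167211361033411]) @ [[0.27,-0.96], [-0.96,-0.27]]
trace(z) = -1.52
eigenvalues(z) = [(-0.76+1.06j), (-0.76-1.06j)]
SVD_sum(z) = [[0.25, -0.87], [0.31, -1.09]] + [[-0.88, -0.25],[0.7, 0.20]]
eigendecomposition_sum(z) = [[-0.31+0.57j, -0.56-0.40j], [(0.5+0.36j), -0.44+0.48j]] + [[(-0.31-0.57j), (-0.56+0.4j)],  [0.50-0.36j, -0.45-0.48j]]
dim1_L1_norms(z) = [1.75, 1.9]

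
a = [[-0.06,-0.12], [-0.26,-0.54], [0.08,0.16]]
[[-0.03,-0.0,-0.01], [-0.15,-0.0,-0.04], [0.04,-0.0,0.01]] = a @ [[-0.04,  -0.32,  -0.23],[0.29,  0.16,  0.18]]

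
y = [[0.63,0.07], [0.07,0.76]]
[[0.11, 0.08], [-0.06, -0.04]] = y @ [[0.18, 0.14],  [-0.09, -0.07]]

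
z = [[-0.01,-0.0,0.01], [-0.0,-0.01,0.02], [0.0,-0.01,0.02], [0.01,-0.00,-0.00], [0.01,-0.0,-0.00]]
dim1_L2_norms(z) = [0.01, 0.02, 0.02, 0.01, 0.01]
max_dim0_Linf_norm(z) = 0.02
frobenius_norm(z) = 0.04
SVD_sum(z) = [[-0.00, -0.00, 0.01], [-0.00, -0.01, 0.02], [-0.00, -0.01, 0.02], [0.0, 0.00, -0.0], [0.00, 0.0, -0.0]] + [[-0.01, 0.00, -0.00],[0.00, -0.0, 0.00],[0.0, -0.00, 0.0],[0.01, -0.0, 0.0],[0.01, -0.00, 0.00]] + [[0.00, 0.0, 0.0], [-0.00, -0.00, -0.0], [-0.00, -0.0, -0.0], [0.00, 0.00, 0.0], [0.00, 0.0, 0.0]]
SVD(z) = [[-0.31, -0.55, -0.78], [-0.67, 0.16, 0.16], [-0.67, 0.16, 0.16], [0.03, 0.57, -0.41], [0.03, 0.57, -0.41]] @ diag([0.033045404136947266, 0.017193309990425128, 0.00352013593472976]) @ [[0.11, 0.41, -0.91], [0.98, -0.18, 0.04], [-0.15, -0.9, -0.42]]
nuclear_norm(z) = 0.05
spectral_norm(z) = 0.03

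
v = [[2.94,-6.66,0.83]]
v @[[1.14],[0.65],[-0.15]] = [[-1.10]]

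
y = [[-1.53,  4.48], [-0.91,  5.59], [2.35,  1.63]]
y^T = [[-1.53, -0.91, 2.35], [4.48, 5.59, 1.63]]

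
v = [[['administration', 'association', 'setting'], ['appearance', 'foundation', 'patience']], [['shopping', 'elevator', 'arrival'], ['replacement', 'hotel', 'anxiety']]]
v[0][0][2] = 'setting'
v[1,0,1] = 'elevator'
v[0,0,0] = 'administration'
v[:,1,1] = ['foundation', 'hotel']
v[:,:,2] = [['setting', 'patience'], ['arrival', 'anxiety']]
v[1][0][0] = 'shopping'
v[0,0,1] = 'association'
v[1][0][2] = 'arrival'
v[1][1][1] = 'hotel'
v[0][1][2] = 'patience'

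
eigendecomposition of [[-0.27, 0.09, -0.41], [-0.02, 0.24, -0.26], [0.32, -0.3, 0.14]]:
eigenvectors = [[-0.74+0.00j, -0.74-0.00j, 0.40+0.00j], [-0.10+0.31j, -0.10-0.31j, 0.79+0.00j], [(0.22+0.55j), 0.22-0.55j, -0.46+0.00j]]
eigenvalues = [(-0.14+0.27j), (-0.14-0.27j), (0.38+0j)]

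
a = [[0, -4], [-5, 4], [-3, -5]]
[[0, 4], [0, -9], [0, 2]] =a @[[0, 1], [0, -1]]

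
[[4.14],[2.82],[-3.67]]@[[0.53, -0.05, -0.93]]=[[2.19,-0.21,-3.85], [1.49,-0.14,-2.62], [-1.95,0.18,3.41]]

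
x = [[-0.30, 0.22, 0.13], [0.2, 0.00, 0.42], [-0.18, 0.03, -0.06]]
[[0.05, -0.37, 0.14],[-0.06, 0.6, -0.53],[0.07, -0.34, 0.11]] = x @ [[-0.56, 1.71, 0.03], [-0.63, 0.30, 1.41], [0.13, 0.62, -1.27]]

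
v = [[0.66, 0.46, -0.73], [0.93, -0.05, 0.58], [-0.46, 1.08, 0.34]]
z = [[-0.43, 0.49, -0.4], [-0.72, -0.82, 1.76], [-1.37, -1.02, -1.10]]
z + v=[[0.23,0.95,-1.13], [0.21,-0.87,2.34], [-1.83,0.06,-0.76]]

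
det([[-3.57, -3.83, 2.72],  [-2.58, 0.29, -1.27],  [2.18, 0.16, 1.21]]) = -6.173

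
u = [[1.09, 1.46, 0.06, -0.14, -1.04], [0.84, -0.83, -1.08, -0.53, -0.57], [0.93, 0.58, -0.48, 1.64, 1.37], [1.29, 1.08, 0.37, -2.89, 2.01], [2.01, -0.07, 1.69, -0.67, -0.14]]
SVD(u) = [[-0.16,-0.55,-0.19,0.48,0.64], [-0.03,-0.15,0.23,0.73,-0.62], [0.03,0.18,-0.95,0.15,-0.22], [-0.88,0.44,0.05,0.12,0.08], [-0.44,-0.67,-0.13,-0.45,-0.39]] @ diag([4.242820067577075, 2.51614352638337, 2.4932181979356614, 1.7350288756813355, 1.661215653321006]) @ [[-0.52, -0.26, -0.25, 0.69, -0.35], [-0.52, -0.02, -0.37, -0.15, 0.75], [-0.43, -0.38, 0.00, -0.69, -0.44], [0.31, 0.19, -0.89, -0.14, -0.24], [-0.42, 0.87, 0.12, -0.06, -0.23]]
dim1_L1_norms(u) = [3.79, 3.85, 5.0, 7.64, 4.58]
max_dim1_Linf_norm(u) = 2.89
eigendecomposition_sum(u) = [[0.68+0.61j, 0.46+0.17j, -0.21+0.43j, (-0.06+0.08j), -0.40+0.40j], [(0.07+0.61j), 0.15+0.30j, -0.30+0.13j, (-0.07+0.01j), -0.38+0.02j], [(0.7-0.63j), 0.23-0.46j, 0.42+0.26j, 0.08+0.07j, 0.37+0.45j], [0.53-0.17j, (0.23-0.19j), 0.17+0.24j, 0.02+0.06j, (0.09+0.33j)], [(0.72-0.56j), 0.25-0.42j, (0.39+0.28j), 0.07+0.07j, (0.32+0.46j)]] + [[(0.68-0.61j), (0.46-0.17j), (-0.21-0.43j), (-0.06-0.08j), (-0.4-0.4j)], [0.07-0.61j, (0.15-0.3j), (-0.3-0.13j), -0.07-0.01j, -0.38-0.02j], [0.70+0.63j, (0.23+0.46j), (0.42-0.26j), 0.08-0.07j, (0.37-0.45j)], [0.53+0.17j, 0.23+0.19j, (0.17-0.24j), (0.02-0.06j), 0.09-0.33j], [(0.72+0.56j), (0.25+0.42j), 0.39-0.28j, (0.07-0.07j), (0.32-0.46j)]] + [[0.05+0.17j, (-0.17-0.19j), 0.14+0.08j, (0.28-0.26j), (-0.38-0.02j)],[(0.09-0.26j), 0.05+0.40j, (-0.11-0.23j), -0.61+0.07j, (0.47+0.39j)],[(-0.58-0.17j), 0.86-0.14j, -0.49+0.27j, 0.21+1.32j, 0.80-1.05j],[(0.31-0.44j), (-0.14+0.77j), -0.08-0.49j, -1.17-0.22j, (0.64+0.98j)],[0.45+0.13j, -0.66+0.10j, (0.38-0.2j), -0.15-1.01j, -0.62+0.80j]] + [[(0.05-0.17j),(-0.17+0.19j),0.14-0.08j,(0.28+0.26j),(-0.38+0.02j)], [0.09+0.26j,(0.05-0.4j),(-0.11+0.23j),(-0.61-0.07j),0.47-0.39j], [(-0.58+0.17j),(0.86+0.14j),(-0.49-0.27j),0.21-1.32j,0.80+1.05j], [0.31+0.44j,-0.14-0.77j,-0.08+0.49j,(-1.17+0.22j),(0.64-0.98j)], [(0.45-0.13j),(-0.66-0.1j),0.38+0.20j,(-0.15+1.01j),(-0.62-0.8j)]] + [[(-0.38-0j), (0.88+0j), (0.18-0j), (-0.59-0j), (0.53+0j)], [(0.53+0j), (-1.23-0j), (-0.26+0j), (0.82+0j), -0.74-0.00j], [(0.69+0j), -1.61-0.00j, (-0.34+0j), (1.07+0j), -0.96-0.00j], [(-0.39-0j), (0.9+0j), (0.19-0j), -0.60-0.00j, (0.54+0j)], [(-0.32-0j), 0.75+0.00j, 0.16-0.00j, -0.50-0.00j, (0.45+0j)]]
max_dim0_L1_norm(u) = 6.16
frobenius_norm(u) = 6.03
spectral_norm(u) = 4.24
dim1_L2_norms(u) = [2.1, 1.78, 2.45, 3.92, 2.71]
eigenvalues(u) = [(1.6+1.69j), (1.6-1.69j), (-2.18+1.41j), (-2.18-1.41j), (-2.1+0j)]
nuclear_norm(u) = 12.65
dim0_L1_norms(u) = [6.16, 4.02, 3.68, 5.87, 5.13]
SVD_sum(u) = [[0.36, 0.18, 0.17, -0.48, 0.24],[0.06, 0.03, 0.03, -0.08, 0.04],[-0.07, -0.04, -0.04, 0.1, -0.05],[1.93, 0.99, 0.94, -2.59, 1.31],[0.96, 0.49, 0.47, -1.29, 0.65]] + [[0.73, 0.02, 0.5, 0.21, -1.04], [0.20, 0.01, 0.14, 0.06, -0.29], [-0.24, -0.01, -0.17, -0.07, 0.35], [-0.59, -0.02, -0.41, -0.17, 0.84], [0.88, 0.03, 0.61, 0.25, -1.26]] + [[0.20, 0.18, -0.0, 0.32, 0.21],[-0.24, -0.21, 0.0, -0.39, -0.25],[1.02, 0.89, -0.00, 1.62, 1.05],[-0.06, -0.05, 0.00, -0.09, -0.06],[0.14, 0.12, -0.00, 0.22, 0.14]] + [[0.25, 0.16, -0.74, -0.12, -0.20], [0.39, 0.25, -1.13, -0.18, -0.31], [0.08, 0.05, -0.23, -0.04, -0.06], [0.06, 0.04, -0.18, -0.03, -0.05], [-0.24, -0.15, 0.69, 0.11, 0.19]] + [[-0.45, 0.92, 0.12, -0.06, -0.25],  [0.44, -0.90, -0.12, 0.06, 0.24],  [0.15, -0.31, -0.04, 0.02, 0.08],  [-0.06, 0.12, 0.02, -0.01, -0.03],  [0.27, -0.56, -0.07, 0.04, 0.15]]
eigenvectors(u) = [[0.05+0.51j, (0.05-0.51j), (-0.1-0.15j), -0.10+0.15j, 0.35+0.00j], [(-0.2+0.28j), -0.20-0.28j, -0.01+0.28j, (-0.01-0.28j), (-0.49+0j)], [0.52+0.00j, 0.52-0.00j, (0.61+0j), 0.61-0.00j, (-0.64+0j)], [0.28+0.12j, (0.28-0.12j), (-0.18+0.51j), -0.18-0.51j, (0.36+0j)], [(0.5+0.04j), (0.5-0.04j), -0.47-0.00j, (-0.47+0j), 0.30+0.00j]]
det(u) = -76.72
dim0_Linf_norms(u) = [2.01, 1.46, 1.69, 2.89, 2.01]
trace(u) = -3.25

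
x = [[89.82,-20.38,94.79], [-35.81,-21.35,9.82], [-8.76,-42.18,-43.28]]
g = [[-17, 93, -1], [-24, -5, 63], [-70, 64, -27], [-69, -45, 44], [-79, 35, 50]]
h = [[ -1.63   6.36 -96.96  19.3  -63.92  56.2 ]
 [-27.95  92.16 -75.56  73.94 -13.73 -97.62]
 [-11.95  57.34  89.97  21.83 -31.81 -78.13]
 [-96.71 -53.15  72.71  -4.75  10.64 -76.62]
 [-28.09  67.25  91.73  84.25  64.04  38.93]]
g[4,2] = 50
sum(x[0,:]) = 164.23000000000002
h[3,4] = 10.64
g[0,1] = 93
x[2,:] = [-8.76, -42.18, -43.28]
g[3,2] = 44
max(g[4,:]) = 50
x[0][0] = 89.82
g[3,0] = -69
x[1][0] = -35.81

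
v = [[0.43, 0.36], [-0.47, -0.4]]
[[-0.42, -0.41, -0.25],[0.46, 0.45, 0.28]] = v@[[-0.46, -0.47, -0.64], [-0.62, -0.58, 0.06]]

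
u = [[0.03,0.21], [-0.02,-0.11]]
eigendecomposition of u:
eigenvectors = [[0.98, -0.91],[-0.20, 0.42]]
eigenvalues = [-0.01, -0.07]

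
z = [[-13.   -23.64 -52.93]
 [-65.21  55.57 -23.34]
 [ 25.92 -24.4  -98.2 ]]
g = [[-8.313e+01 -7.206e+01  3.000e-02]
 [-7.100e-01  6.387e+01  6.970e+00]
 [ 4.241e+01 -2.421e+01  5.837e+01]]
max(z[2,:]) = 25.92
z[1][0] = -65.21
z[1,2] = -23.34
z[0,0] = -13.0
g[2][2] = 58.37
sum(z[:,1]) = 7.530000000000001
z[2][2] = -98.2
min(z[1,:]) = -65.21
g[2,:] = [42.41, -24.21, 58.37]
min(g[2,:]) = -24.21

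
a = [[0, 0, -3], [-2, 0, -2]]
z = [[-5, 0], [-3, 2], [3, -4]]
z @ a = [[0, 0, 15], [-4, 0, 5], [8, 0, -1]]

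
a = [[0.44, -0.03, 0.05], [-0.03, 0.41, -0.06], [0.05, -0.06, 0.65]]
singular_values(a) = [0.68, 0.43, 0.39]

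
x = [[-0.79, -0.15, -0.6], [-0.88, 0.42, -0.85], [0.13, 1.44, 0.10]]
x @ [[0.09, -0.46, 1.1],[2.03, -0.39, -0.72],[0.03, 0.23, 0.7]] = [[-0.39, 0.28, -1.18], [0.75, 0.05, -1.87], [2.94, -0.6, -0.82]]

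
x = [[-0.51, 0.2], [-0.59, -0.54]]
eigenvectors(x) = [[-0.02-0.50j,-0.02+0.50j], [(0.86+0j),0.86-0.00j]]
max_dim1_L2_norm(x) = 0.8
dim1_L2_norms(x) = [0.55, 0.8]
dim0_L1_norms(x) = [1.1, 0.74]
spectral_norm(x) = 0.85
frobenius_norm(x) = 0.97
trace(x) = -1.05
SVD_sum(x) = [[-0.31,-0.17], [-0.68,-0.37]] + [[-0.2, 0.37], [0.09, -0.17]]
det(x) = 0.39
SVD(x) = [[-0.41, -0.91],[-0.91, 0.41]] @ diag([0.8525768331906463, 0.4614246888784874]) @ [[0.88, 0.48], [0.48, -0.88]]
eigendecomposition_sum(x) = [[-0.25+0.18j, 0.10+0.15j], [-0.29-0.45j, (-0.27+0.16j)]] + [[-0.25-0.18j, (0.1-0.15j)],  [(-0.29+0.45j), (-0.27-0.16j)]]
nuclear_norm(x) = 1.31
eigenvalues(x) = [(-0.52+0.34j), (-0.52-0.34j)]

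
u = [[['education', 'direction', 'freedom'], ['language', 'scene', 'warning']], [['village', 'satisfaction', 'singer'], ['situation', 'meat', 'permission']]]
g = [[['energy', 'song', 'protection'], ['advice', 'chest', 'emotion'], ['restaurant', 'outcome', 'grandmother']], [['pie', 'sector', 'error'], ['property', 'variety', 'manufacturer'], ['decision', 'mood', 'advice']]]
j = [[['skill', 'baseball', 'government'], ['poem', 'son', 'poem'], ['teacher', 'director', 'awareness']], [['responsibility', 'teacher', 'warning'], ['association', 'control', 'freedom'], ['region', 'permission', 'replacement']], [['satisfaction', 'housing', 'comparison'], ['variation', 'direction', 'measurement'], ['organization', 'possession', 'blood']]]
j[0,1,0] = 'poem'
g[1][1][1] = 'variety'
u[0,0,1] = 'direction'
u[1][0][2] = 'singer'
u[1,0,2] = 'singer'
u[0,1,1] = 'scene'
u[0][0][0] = 'education'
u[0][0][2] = 'freedom'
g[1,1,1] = 'variety'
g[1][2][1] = 'mood'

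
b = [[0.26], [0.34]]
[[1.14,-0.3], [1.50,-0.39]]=b @ [[4.4, -1.14]]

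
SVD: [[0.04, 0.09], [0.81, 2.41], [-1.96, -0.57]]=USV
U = [[-0.03, -0.02], [-0.82, -0.56], [0.56, -0.83]]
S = [2.92, 1.46]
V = [[-0.61, -0.79], [0.79, -0.61]]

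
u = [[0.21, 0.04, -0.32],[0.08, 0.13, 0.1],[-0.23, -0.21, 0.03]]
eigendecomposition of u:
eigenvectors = [[-0.84, -0.67, -0.66], [-0.05, 0.58, 0.67], [0.53, -0.46, -0.35]]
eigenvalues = [0.41, -0.04, -0.0]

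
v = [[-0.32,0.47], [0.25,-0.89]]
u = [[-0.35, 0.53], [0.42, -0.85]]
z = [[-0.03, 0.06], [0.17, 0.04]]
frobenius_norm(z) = 0.19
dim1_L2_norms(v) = [0.57, 0.92]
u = v + z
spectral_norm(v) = 1.07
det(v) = 0.17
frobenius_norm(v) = 1.09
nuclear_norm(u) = 1.21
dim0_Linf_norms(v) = [0.32, 0.89]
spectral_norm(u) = 1.14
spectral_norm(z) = 0.18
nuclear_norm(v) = 1.23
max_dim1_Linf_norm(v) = 0.89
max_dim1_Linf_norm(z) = 0.17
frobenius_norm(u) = 1.14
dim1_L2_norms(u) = [0.64, 0.95]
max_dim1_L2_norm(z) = 0.17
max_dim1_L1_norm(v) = 1.14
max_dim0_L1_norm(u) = 1.38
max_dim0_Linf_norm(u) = 0.85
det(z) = -0.01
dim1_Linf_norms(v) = [0.47, 0.89]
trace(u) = -1.20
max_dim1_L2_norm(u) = 0.95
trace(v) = -1.21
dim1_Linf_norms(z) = [0.06, 0.17]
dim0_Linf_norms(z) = [0.17, 0.06]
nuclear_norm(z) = 0.24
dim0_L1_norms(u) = [0.77, 1.38]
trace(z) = 0.01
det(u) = 0.07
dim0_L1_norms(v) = [0.57, 1.36]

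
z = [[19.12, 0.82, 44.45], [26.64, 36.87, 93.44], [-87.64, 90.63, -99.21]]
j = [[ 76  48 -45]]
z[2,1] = 90.63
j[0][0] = 76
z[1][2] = 93.44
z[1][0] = 26.64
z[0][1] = 0.82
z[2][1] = 90.63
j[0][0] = 76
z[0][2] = 44.45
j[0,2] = -45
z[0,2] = 44.45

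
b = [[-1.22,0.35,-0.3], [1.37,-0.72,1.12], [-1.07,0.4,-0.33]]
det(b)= 0.062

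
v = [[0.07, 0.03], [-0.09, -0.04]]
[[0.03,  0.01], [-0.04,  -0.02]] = v @ [[0.40, -0.01],[-0.01, 0.43]]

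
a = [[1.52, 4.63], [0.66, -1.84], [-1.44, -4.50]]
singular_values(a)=[6.97, 1.16]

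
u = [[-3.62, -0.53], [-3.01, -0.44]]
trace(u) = -4.06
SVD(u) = [[-0.77, -0.64], [-0.64, 0.77]] @ diag([4.758045788338709, 0.0005254257968948877]) @ [[0.99, 0.14], [-0.14, 0.99]]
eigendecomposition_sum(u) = [[-3.62, -0.53], [-3.01, -0.44]] + [[0.0,-0.00], [-0.00,0.0]]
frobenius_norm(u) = 4.76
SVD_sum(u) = [[-3.62, -0.53],[-3.01, -0.44]] + [[0.0, -0.0], [-0.0, 0.0]]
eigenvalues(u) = [-4.06, 0.0]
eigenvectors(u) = [[-0.77, 0.14], [-0.64, -0.99]]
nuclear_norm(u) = 4.76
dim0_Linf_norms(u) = [3.62, 0.53]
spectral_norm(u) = 4.76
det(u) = -0.00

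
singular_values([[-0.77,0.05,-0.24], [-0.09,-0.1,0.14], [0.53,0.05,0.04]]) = [0.96, 0.22, 0.0]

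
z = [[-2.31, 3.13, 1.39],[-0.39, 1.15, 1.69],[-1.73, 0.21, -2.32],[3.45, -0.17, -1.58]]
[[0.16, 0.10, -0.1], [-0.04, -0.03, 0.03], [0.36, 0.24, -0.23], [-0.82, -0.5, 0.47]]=z @ [[-0.24, -0.15, 0.14], [-0.13, -0.08, 0.07], [0.01, 0.00, -0.0]]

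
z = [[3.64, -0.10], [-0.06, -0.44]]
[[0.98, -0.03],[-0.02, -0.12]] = z@[[0.27,-0.0], [-0.0,0.28]]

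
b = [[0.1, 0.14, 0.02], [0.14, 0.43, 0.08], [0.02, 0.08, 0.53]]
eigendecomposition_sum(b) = [[0.04,-0.02,0.00], [-0.02,0.01,-0.0], [0.0,-0.0,0.0]] + [[0.04, 0.09, -0.07], [0.09, 0.23, -0.19], [-0.07, -0.19, 0.15]] + [[0.02, 0.06, 0.09], [0.06, 0.19, 0.27], [0.09, 0.27, 0.38]]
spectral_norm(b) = 0.59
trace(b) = 1.06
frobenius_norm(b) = 0.73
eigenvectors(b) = [[-0.94, 0.29, 0.19], [0.35, 0.75, 0.57], [-0.02, -0.60, 0.80]]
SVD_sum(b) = [[0.02, 0.06, 0.09], [0.06, 0.19, 0.27], [0.09, 0.27, 0.38]] + [[0.04, 0.09, -0.07], [0.09, 0.23, -0.19], [-0.07, -0.19, 0.15]] + [[0.04, -0.02, 0.0], [-0.02, 0.01, -0.00], [0.0, -0.00, 0.00]]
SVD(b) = [[0.19, 0.29, -0.94], [0.57, 0.75, 0.35], [0.8, -0.6, -0.02]] @ diag([0.5913053621619356, 0.42025137604187307, 0.048443261796191316]) @ [[0.19, 0.57, 0.8], [0.29, 0.75, -0.60], [-0.94, 0.35, -0.02]]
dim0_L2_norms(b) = [0.17, 0.46, 0.54]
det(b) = 0.01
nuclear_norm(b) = 1.06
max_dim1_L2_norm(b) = 0.54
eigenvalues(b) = [0.05, 0.42, 0.59]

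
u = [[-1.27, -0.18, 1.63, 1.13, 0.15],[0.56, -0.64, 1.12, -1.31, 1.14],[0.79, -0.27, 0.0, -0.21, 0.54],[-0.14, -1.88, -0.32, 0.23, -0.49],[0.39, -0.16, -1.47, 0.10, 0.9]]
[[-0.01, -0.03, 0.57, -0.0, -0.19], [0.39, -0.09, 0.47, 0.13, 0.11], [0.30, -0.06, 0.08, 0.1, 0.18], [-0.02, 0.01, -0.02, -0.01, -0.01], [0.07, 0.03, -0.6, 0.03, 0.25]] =u @ [[0.28, -0.06, 0.13, 0.09, 0.15],  [-0.06, 0.01, -0.05, -0.02, -0.02],  [0.13, -0.05, 0.42, 0.04, -0.05],  [0.09, -0.02, 0.04, 0.03, 0.05],  [0.15, -0.02, -0.05, 0.05, 0.12]]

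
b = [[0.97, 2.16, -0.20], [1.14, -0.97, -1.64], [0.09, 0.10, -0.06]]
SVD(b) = [[0.86, 0.50, -0.06], [-0.51, 0.86, -0.03], [0.04, 0.05, 1.00]] @ diag([2.4593462864812836, 2.133053023617376, 0.0008010040522887817]) @ [[0.11,0.96,0.27], [0.69,0.12,-0.71], [-0.71,0.26,-0.65]]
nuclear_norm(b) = 4.59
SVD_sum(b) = [[0.23, 2.03, 0.56], [-0.13, -1.19, -0.33], [0.01, 0.09, 0.02]] + [[0.74, 0.13, -0.77],[1.27, 0.22, -1.31],[0.08, 0.01, -0.08]] + [[0.00, -0.00, 0.00], [0.00, -0.0, 0.0], [-0.0, 0.00, -0.0]]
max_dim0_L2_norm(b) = 2.37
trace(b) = -0.06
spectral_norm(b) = 2.46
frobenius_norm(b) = 3.26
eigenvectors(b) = [[-0.93,  -0.61,  0.71], [-0.35,  0.79,  -0.26], [-0.07,  -0.01,  0.65]]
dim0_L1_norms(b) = [2.2, 3.23, 1.9]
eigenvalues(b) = [1.77, -1.82, -0.0]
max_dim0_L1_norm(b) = 3.23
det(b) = 0.00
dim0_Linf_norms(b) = [1.14, 2.16, 1.64]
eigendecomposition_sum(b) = [[1.44, 1.09, -1.14], [0.54, 0.41, -0.43], [0.10, 0.08, -0.08]] + [[-0.47,1.07,0.94], [0.6,-1.38,-1.21], [-0.01,0.02,0.02]] + [[0.0, 0.0, -0.0], [-0.0, -0.0, 0.00], [0.0, 0.00, -0.0]]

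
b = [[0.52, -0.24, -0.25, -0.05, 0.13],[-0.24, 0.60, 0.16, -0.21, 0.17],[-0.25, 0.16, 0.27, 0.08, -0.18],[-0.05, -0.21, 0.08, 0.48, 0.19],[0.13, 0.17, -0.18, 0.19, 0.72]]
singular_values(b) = [0.97, 0.85, 0.63, 0.15, 0.0]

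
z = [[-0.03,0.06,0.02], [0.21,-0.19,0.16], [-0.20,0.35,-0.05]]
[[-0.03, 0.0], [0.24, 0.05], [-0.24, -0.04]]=z@[[0.46, -0.13], [-0.36, -0.14], [0.46, 0.29]]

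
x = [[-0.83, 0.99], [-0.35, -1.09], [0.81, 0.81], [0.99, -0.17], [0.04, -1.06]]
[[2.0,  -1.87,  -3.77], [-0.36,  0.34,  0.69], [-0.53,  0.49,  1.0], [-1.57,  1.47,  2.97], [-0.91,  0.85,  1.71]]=x @ [[-1.45, 1.36, 2.74], [0.8, -0.75, -1.51]]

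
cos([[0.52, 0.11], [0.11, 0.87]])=[[0.86, -0.07], [-0.07, 0.64]]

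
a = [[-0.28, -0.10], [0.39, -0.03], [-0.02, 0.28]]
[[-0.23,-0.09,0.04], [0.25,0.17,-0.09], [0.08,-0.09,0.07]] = a@[[0.68,  0.41,  -0.22],[0.35,  -0.29,  0.25]]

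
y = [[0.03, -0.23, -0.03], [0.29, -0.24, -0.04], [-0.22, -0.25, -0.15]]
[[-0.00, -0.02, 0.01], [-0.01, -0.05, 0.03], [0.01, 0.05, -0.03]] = y @ [[-0.04, -0.14, 0.09], [0.02, 0.08, -0.05], [-0.07, -0.23, 0.15]]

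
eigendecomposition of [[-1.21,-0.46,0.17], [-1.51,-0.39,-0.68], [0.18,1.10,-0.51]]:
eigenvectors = [[-0.67+0.00j, 0.10+0.18j, (0.1-0.18j)], [-0.49+0.00j, (-0.23-0.55j), (-0.23+0.55j)], [(0.56+0j), (-0.78+0j), -0.78-0.00j]]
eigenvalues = [(-1.69+0j), (-0.21+0.74j), (-0.21-0.74j)]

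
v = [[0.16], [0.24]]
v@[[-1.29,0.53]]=[[-0.21, 0.08], [-0.31, 0.13]]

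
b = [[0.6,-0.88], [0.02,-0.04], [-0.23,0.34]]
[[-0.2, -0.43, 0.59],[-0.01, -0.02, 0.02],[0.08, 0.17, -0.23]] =b @ [[-0.28,  0.24,  0.61], [0.04,  0.65,  -0.25]]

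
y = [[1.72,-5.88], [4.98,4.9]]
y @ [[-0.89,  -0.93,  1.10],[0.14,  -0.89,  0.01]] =[[-2.35, 3.63, 1.83], [-3.75, -8.99, 5.53]]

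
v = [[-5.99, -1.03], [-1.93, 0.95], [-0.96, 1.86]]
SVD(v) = [[-0.95,0.26], [-0.29,-0.47], [-0.13,-0.84]] @ diag([6.380513803220384, 2.2888083377413126]) @ [[1.0, 0.07], [0.07, -1.00]]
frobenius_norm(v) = 6.78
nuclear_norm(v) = 8.67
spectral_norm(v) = 6.38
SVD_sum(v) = [[-6.03, -0.44], [-1.85, -0.13], [-0.82, -0.06]] + [[0.04, -0.59], [-0.08, 1.08], [-0.14, 1.92]]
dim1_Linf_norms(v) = [5.99, 1.93, 1.86]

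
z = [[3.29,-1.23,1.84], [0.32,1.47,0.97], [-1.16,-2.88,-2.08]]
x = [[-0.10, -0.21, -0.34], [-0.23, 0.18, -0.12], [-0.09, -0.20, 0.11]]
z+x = [[3.19, -1.44, 1.50], [0.09, 1.65, 0.85], [-1.25, -3.08, -1.97]]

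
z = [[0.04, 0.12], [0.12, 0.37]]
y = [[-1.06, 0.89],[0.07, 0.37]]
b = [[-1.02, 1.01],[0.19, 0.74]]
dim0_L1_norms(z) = [0.16, 0.49]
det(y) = -0.45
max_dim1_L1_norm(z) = 0.49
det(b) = -0.95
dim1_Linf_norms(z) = [0.12, 0.37]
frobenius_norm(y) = 1.43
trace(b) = -0.28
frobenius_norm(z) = 0.41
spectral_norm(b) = 1.50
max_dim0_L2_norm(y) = 1.06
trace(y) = -0.69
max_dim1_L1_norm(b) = 2.03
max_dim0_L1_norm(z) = 0.49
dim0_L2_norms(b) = [1.04, 1.25]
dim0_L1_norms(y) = [1.13, 1.26]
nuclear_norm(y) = 1.72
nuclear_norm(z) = 0.41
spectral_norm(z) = 0.41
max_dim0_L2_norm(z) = 0.39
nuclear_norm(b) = 2.13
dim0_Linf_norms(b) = [1.02, 1.01]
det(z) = 0.00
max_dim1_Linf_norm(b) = 1.02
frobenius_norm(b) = 1.63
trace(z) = 0.41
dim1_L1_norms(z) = [0.16, 0.49]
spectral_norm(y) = 1.40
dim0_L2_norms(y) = [1.06, 0.96]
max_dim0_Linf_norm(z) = 0.37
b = z + y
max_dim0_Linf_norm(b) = 1.02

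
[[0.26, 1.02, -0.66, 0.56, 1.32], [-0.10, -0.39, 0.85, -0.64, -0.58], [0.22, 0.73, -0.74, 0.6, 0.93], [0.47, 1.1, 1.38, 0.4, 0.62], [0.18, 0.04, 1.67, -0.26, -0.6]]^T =[[0.26, -0.1, 0.22, 0.47, 0.18], [1.02, -0.39, 0.73, 1.10, 0.04], [-0.66, 0.85, -0.74, 1.38, 1.67], [0.56, -0.64, 0.6, 0.40, -0.26], [1.32, -0.58, 0.93, 0.62, -0.60]]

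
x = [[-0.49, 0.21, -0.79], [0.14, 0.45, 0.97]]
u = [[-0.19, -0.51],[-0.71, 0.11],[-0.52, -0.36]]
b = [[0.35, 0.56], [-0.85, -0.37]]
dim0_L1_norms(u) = [1.42, 0.98]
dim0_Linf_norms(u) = [0.71, 0.51]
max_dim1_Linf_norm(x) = 0.97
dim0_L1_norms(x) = [0.63, 0.66, 1.76]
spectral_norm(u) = 0.95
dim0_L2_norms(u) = [0.9, 0.63]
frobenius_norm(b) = 1.14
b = x @ u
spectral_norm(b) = 1.09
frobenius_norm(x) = 1.44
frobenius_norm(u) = 1.10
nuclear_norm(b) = 1.41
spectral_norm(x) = 1.34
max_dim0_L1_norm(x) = 1.76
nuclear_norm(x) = 1.87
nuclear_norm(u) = 1.51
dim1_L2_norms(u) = [0.54, 0.72, 0.63]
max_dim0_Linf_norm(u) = 0.71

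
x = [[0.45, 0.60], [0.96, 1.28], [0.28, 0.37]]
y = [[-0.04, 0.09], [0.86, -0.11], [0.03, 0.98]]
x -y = [[0.49, 0.51], [0.10, 1.39], [0.25, -0.61]]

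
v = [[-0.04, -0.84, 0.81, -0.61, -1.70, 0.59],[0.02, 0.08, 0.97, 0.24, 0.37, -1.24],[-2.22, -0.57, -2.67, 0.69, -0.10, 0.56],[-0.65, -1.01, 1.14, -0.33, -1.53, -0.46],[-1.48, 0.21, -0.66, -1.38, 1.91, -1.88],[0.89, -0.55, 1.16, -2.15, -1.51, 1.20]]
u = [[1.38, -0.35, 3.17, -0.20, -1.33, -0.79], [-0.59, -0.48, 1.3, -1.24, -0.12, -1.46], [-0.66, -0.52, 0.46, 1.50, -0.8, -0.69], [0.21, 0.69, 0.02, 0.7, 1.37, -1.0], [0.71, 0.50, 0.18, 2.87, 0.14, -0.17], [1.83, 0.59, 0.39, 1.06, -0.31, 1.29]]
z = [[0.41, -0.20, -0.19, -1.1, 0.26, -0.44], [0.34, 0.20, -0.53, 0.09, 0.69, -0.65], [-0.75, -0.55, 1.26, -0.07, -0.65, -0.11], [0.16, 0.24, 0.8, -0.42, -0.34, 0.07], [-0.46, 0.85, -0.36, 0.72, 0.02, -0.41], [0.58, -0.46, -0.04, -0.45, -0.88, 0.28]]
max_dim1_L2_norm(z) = 1.7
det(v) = 0.00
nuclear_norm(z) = 6.82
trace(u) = 3.49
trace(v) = 0.15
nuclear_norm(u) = 12.80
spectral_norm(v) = 4.94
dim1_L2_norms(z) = [1.31, 1.16, 1.7, 1.01, 1.32, 1.27]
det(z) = 0.73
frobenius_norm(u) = 6.67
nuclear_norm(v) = 13.33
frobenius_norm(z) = 3.21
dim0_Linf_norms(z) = [0.75, 0.85, 1.26, 1.1, 0.88, 0.65]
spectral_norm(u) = 4.16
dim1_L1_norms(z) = [2.6, 2.5, 3.39, 2.03, 2.82, 2.69]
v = z @ u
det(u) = 0.00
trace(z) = 1.75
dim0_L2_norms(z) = [1.19, 1.17, 1.64, 1.46, 1.36, 0.94]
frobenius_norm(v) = 6.98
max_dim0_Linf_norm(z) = 1.26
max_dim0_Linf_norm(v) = 2.67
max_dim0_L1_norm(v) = 7.41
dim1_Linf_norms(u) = [3.17, 1.46, 1.5, 1.37, 2.87, 1.83]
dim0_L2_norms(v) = [2.89, 1.55, 3.44, 2.75, 3.36, 2.72]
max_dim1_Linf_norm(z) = 1.26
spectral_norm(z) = 2.21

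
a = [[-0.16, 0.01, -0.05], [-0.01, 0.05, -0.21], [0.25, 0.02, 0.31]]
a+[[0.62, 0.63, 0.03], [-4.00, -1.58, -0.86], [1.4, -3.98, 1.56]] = [[0.46, 0.64, -0.02], [-4.01, -1.53, -1.07], [1.65, -3.96, 1.87]]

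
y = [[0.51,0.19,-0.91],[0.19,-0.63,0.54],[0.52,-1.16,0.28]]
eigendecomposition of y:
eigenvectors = [[-0.86+0.00j, 0.26+0.51j, 0.26-0.51j], [-0.39+0.00j, 0.31-0.29j, 0.31+0.29j], [-0.34+0.00j, (0.7+0j), 0.70-0.00j]]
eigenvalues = [(0.24+0j), (-0.04+0.85j), (-0.04-0.85j)]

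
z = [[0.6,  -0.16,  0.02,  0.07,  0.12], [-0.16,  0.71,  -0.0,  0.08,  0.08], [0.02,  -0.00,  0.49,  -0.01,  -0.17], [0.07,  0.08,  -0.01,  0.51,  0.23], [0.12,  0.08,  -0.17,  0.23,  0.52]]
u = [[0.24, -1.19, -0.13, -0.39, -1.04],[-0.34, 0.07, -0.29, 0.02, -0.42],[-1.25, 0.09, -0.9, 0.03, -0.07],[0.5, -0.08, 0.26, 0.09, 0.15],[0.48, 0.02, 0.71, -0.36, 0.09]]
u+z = [[0.84,-1.35,-0.11,-0.32,-0.92],[-0.50,0.78,-0.29,0.1,-0.34],[-1.23,0.09,-0.41,0.02,-0.24],[0.57,0.00,0.25,0.60,0.38],[0.60,0.10,0.54,-0.13,0.61]]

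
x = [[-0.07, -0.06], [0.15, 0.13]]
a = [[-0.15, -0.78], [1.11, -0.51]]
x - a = [[0.08, 0.72], [-0.96, 0.64]]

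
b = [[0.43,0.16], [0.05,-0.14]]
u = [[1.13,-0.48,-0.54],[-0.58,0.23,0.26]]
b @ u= [[0.39,-0.17,-0.19], [0.14,-0.06,-0.06]]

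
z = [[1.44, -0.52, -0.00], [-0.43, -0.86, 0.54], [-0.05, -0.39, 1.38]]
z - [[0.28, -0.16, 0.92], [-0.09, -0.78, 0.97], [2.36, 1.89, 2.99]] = [[1.16, -0.36, -0.92], [-0.34, -0.08, -0.43], [-2.41, -2.28, -1.61]]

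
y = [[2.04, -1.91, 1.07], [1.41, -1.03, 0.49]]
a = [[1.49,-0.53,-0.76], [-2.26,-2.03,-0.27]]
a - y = [[-0.55,1.38,-1.83], [-3.67,-1.0,-0.76]]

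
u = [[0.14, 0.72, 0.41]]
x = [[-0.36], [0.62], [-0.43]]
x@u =[[-0.05,-0.26,-0.15], [0.09,0.45,0.25], [-0.06,-0.31,-0.18]]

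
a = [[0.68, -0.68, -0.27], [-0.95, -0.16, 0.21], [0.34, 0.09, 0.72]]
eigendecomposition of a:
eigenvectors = [[0.42+0.00j, (0.63+0j), 0.63-0.00j],[(0.89+0j), -0.45-0.00j, (-0.45+0j)],[(-0.16+0j), (0.51-0.37j), (0.51+0.37j)]]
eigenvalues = [(-0.65+0j), (0.94+0.16j), (0.94-0.16j)]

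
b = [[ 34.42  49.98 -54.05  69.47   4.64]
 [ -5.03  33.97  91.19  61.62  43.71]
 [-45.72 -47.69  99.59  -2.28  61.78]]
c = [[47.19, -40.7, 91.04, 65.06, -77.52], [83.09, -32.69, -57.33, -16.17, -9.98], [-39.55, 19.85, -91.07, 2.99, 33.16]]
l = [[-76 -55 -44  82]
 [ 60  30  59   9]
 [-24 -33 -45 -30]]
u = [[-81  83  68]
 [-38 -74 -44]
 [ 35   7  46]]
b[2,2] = 99.59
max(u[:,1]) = 83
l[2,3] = -30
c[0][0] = 47.19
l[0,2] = -44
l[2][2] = -45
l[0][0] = -76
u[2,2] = 46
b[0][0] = 34.42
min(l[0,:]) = -76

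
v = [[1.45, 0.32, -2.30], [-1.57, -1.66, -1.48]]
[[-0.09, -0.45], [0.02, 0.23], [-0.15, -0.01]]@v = [[0.58,  0.72,  0.87], [-0.33,  -0.38,  -0.39], [-0.2,  -0.03,  0.36]]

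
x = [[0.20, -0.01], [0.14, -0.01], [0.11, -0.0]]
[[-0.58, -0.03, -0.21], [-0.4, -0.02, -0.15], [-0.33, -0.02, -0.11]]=x@[[-3.0, -0.15, -1.01], [-1.74, -0.22, 0.36]]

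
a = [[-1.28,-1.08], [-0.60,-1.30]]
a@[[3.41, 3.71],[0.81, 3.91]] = [[-5.24, -8.97], [-3.10, -7.31]]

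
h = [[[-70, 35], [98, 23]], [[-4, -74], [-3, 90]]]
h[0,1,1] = 23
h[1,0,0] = -4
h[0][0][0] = -70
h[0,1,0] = 98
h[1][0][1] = -74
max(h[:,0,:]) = 35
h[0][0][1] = 35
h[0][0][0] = -70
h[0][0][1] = 35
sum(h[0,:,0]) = 28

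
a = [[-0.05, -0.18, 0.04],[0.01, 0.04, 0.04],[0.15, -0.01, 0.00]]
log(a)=[[(-2.26+1.66j), -0.74+1.68j, -0.34-1.01j], [(0.38+0.34j), -2.26+0.34j, (0.3-0.21j)], [0.25-1.86j, (-1.6-1.89j), -2.09+1.14j]]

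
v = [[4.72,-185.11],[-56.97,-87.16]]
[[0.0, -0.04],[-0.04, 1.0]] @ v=[[2.28, 3.49],[-57.16, -79.76]]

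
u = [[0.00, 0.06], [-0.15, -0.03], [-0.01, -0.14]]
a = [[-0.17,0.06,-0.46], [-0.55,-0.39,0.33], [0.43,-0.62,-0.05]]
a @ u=[[-0.0, 0.05], [0.06, -0.07], [0.09, 0.05]]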